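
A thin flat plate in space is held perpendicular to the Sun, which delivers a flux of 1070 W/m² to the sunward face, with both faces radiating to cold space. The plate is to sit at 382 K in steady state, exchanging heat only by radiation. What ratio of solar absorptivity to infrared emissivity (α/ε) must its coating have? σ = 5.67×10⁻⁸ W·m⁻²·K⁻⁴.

α/ε ≈ 2.26

Balance: αS·A = εσ·2A·T⁴ ⇒ α/ε = 2σT⁴/S.
α/ε = 2·5.67×10⁻⁸·(382)⁴/1070 = 2·5.67×10⁻⁸·2.129×10¹⁰/1070.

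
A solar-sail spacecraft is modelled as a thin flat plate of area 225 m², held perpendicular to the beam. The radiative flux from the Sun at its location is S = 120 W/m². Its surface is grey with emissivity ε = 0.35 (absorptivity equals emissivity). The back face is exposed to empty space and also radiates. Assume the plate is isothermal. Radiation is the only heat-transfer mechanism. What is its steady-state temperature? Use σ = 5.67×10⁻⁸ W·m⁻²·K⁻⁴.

T ≈ 180 K

At equilibrium, absorbed power = emitted power.
Absorbing cross-section = A = 225.0 m²; emitting surface = 2A = 450.0 m² (ratio 2).
εS·A_cross = εσ·A_surf·T⁴  ⇒  T⁴ = S/(2σ)   (ε cancels).
T⁴ = 120/(2·5.67×10⁻⁸) = 1.058×10⁹ K⁴.
T = (1.058×10⁹)^(1/4).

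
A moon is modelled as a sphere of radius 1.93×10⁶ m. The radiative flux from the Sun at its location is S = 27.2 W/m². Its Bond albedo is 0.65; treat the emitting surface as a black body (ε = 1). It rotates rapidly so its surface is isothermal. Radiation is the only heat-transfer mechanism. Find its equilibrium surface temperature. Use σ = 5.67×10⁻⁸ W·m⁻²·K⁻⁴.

At equilibrium, absorbed power = emitted power.
Absorbing cross-section = πr² = 1.170×10¹³ m²; emitting surface = 4πr² = 4.681×10¹³ m² (ratio 4).
(1−a)S·A_cross = εσ·A_surf·T⁴  ⇒  T⁴ = (1−a)S/(4σ).
T⁴ = 0.350·27.2/(4·5.67×10⁻⁸) = 4.198×10⁷ K⁴.
T = (4.198×10⁷)^(1/4).

T ≈ 80.5 K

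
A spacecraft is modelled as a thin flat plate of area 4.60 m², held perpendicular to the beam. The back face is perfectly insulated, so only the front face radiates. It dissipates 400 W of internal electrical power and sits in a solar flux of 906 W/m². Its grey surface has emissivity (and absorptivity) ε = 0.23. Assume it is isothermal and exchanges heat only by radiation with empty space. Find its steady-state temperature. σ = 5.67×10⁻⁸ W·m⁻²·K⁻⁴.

At steady state, absorbed solar power + internal power = radiated power.
Absorbed: α·S·A_cross = 0.23·906·4.600 = 958.5 W (cross-section A).
Total input = 958.5 + 400 = 1359 W.
Radiated: εσ·A_surf·T⁴ with A_surf = A = 4.600 m².
T⁴ = 1359/(0.23·5.67×10⁻⁸·4.600) = 2.265×10¹⁰ K⁴.

T ≈ 388 K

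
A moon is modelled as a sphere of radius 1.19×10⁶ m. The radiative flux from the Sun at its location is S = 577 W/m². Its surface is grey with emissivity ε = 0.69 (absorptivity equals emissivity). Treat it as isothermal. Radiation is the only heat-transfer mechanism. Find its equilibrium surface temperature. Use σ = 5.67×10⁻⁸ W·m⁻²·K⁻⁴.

At equilibrium, absorbed power = emitted power.
Absorbing cross-section = πr² = 4.449×10¹² m²; emitting surface = 4πr² = 1.780×10¹³ m² (ratio 4).
εS·A_cross = εσ·A_surf·T⁴  ⇒  T⁴ = S/(4σ)   (ε cancels).
T⁴ = 577/(4·5.67×10⁻⁸) = 2.544×10⁹ K⁴.
T = (2.544×10⁹)^(1/4).

T ≈ 225 K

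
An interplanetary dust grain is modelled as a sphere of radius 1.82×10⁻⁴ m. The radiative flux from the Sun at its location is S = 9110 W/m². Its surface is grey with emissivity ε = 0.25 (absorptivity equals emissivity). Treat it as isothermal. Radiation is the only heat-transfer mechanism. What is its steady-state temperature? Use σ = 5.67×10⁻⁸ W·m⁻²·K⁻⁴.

At equilibrium, absorbed power = emitted power.
Absorbing cross-section = πr² = 1.041×10⁻⁷ m²; emitting surface = 4πr² = 4.162×10⁻⁷ m² (ratio 4).
εS·A_cross = εσ·A_surf·T⁴  ⇒  T⁴ = S/(4σ)   (ε cancels).
T⁴ = 9110/(4·5.67×10⁻⁸) = 4.017×10¹⁰ K⁴.
T = (4.017×10¹⁰)^(1/4).

T ≈ 448 K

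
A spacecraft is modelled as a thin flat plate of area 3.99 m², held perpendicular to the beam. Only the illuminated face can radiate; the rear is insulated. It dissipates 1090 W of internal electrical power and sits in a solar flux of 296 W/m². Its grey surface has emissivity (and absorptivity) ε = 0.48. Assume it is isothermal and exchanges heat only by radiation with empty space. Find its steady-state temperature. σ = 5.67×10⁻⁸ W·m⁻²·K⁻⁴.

At steady state, absorbed solar power + internal power = radiated power.
Absorbed: α·S·A_cross = 0.48·296·3.990 = 566.9 W (cross-section A).
Total input = 566.9 + 1090 = 1657 W.
Radiated: εσ·A_surf·T⁴ with A_surf = A = 3.990 m².
T⁴ = 1657/(0.48·5.67×10⁻⁸·3.990) = 1.526×10¹⁰ K⁴.

T ≈ 351 K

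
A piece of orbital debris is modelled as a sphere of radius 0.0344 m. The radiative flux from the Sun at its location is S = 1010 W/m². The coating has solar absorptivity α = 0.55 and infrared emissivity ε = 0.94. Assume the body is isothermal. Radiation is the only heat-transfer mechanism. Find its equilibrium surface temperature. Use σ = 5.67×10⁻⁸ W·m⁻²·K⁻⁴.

T ≈ 226 K

At equilibrium, absorbed power = emitted power.
Absorbing cross-section = πr² = 0.003718 m²; emitting surface = 4πr² = 0.01487 m² (ratio 4).
αS·A_cross = εσ·A_surf·T⁴  ⇒  T⁴ = αS/(ε·4σ).
T⁴ = 0.550·1010/(0.94·4·5.67×10⁻⁸) = 2.606×10⁹ K⁴.
T = (2.606×10⁹)^(1/4).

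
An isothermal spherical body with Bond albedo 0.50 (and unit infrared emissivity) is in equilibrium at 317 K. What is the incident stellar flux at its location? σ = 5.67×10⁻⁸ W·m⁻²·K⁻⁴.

(1−a)S·πr² = σ·4πr²·T⁴ ⇒ S = 4σT⁴/(1−a).
S = 4·5.67×10⁻⁸·1.010×10¹⁰/0.500.

S ≈ 4580 W/m²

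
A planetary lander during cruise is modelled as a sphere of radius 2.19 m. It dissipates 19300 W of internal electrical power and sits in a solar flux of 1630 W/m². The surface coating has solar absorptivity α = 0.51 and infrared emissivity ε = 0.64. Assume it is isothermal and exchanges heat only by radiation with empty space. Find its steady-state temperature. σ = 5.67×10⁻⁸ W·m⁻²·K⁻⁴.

At steady state, absorbed solar power + internal power = radiated power.
Absorbed: α·S·A_cross = 0.51·1630·15.07 = 12530 W (cross-section πr²).
Total input = 12530 + 19300 = 31830 W.
Radiated: εσ·A_surf·T⁴ with A_surf = 4πr² = 60.27 m².
T⁴ = 31830/(0.64·5.67×10⁻⁸·60.27) = 1.455×10¹⁰ K⁴.

T ≈ 347 K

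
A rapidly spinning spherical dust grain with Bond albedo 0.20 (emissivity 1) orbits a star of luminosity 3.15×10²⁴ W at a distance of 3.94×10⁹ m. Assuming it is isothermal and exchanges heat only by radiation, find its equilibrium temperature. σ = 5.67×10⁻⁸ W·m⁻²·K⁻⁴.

First find the stellar flux at distance d: S = L/(4πd²) = 3.15×10²⁴/(4π·(3.94×10⁹)²) = 16150 W/m².
For an isothermal sphere, absorbed (1−a)S·πr² = emitted σ·4πr²·T⁴, so T⁴ = (1−a)S/(4σ).
T⁴ = 0.800·16150/(4·5.67×10⁻⁸) = 5.696×10¹⁰ K⁴.

T ≈ 489 K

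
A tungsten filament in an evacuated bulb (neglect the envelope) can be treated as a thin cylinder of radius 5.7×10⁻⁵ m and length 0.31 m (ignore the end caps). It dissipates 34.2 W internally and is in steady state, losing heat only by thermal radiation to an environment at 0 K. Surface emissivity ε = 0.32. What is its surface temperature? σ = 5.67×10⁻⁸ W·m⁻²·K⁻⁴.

T ≈ 2030 K

Steady state: internal power = radiated power, P = εσA T⁴.
Radiating area A = 2πrL = 1.110×10⁻⁴ m².
T⁴ = P/(εσA) = 34.2/(0.32·5.67×10⁻⁸·1.110×10⁻⁴) = 1.698×10¹³ K⁴.
T = (1.698×10¹³)^(1/4).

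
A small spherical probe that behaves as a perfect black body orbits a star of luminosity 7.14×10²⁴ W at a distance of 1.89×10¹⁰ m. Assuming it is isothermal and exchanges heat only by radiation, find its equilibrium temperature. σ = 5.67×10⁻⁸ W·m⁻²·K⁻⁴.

T ≈ 289 K

First find the stellar flux at distance d: S = L/(4πd²) = 7.14×10²⁴/(4π·(1.89×10¹⁰)²) = 1591 W/m².
For an isothermal sphere, absorbed (1−a)S·πr² = emitted σ·4πr²·T⁴, so T⁴ = (1−a)S/(4σ).
T⁴ = 1.00·1591/(4·5.67×10⁻⁸) = 7.013×10⁹ K⁴.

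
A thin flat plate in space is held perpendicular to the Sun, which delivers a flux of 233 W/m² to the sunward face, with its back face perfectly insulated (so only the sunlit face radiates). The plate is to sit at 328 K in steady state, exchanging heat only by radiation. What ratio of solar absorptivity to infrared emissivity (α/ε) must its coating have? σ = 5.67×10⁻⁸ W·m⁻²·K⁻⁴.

α/ε ≈ 2.82

Balance: αS·A = εσ·1A·T⁴ ⇒ α/ε = σT⁴/S.
α/ε = 5.67×10⁻⁸·(328)⁴/233 = 5.67×10⁻⁸·1.157×10¹⁰/233.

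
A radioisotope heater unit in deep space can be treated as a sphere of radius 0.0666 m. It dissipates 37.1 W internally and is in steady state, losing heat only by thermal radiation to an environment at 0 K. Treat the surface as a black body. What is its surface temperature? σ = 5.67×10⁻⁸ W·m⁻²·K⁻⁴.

T ≈ 329 K

Steady state: internal power = radiated power, P = εσA T⁴.
Radiating area A = 4πr² = 0.05574 m².
T⁴ = P/(εσA) = 37.1/(1.0·5.67×10⁻⁸·0.05574) = 1.174×10¹⁰ K⁴.
T = (1.174×10¹⁰)^(1/4).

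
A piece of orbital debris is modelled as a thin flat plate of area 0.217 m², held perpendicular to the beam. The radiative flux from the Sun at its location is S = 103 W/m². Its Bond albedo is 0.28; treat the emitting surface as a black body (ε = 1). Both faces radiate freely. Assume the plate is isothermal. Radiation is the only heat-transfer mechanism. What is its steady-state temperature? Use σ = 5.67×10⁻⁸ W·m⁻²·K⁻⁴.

T ≈ 160 K

At equilibrium, absorbed power = emitted power.
Absorbing cross-section = A = 0.2170 m²; emitting surface = 2A = 0.4340 m² (ratio 2).
(1−a)S·A_cross = εσ·A_surf·T⁴  ⇒  T⁴ = (1−a)S/(2σ).
T⁴ = 0.720·103/(2·5.67×10⁻⁸) = 6.540×10⁸ K⁴.
T = (6.540×10⁸)^(1/4).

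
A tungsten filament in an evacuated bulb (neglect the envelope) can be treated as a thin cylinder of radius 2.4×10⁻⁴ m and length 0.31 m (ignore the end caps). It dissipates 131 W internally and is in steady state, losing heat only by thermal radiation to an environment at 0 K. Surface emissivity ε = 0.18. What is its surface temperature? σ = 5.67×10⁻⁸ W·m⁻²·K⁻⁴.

Steady state: internal power = radiated power, P = εσA T⁴.
Radiating area A = 2πrL = 4.675×10⁻⁴ m².
T⁴ = P/(εσA) = 131/(0.18·5.67×10⁻⁸·4.675×10⁻⁴) = 2.746×10¹³ K⁴.
T = (2.746×10¹³)^(1/4).

T ≈ 2290 K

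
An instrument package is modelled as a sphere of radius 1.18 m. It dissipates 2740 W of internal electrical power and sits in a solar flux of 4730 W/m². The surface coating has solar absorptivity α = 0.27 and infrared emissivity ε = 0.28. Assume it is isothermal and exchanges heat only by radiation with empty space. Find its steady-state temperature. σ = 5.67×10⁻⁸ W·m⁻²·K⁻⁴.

T ≈ 416 K

At steady state, absorbed solar power + internal power = radiated power.
Absorbed: α·S·A_cross = 0.27·4730·4.374 = 5586 W (cross-section πr²).
Total input = 5586 + 2740 = 8326 W.
Radiated: εσ·A_surf·T⁴ with A_surf = 4πr² = 17.50 m².
T⁴ = 8326/(0.28·5.67×10⁻⁸·17.50) = 2.997×10¹⁰ K⁴.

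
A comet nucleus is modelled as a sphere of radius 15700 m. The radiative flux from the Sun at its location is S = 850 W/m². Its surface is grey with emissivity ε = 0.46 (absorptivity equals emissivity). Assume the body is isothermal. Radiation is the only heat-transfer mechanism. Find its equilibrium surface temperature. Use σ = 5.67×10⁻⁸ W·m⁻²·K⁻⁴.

T ≈ 247 K

At equilibrium, absorbed power = emitted power.
Absorbing cross-section = πr² = 7.744×10⁸ m²; emitting surface = 4πr² = 3.097×10⁹ m² (ratio 4).
εS·A_cross = εσ·A_surf·T⁴  ⇒  T⁴ = S/(4σ)   (ε cancels).
T⁴ = 850/(4·5.67×10⁻⁸) = 3.748×10⁹ K⁴.
T = (3.748×10⁹)^(1/4).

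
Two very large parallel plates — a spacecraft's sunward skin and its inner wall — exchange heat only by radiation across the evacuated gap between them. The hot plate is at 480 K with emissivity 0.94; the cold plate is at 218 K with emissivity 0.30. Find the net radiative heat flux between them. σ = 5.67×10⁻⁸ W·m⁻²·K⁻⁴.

q ≈ 848 W/m²

For two infinite grey parallel plates, q = σ(T₁⁴ − T₂⁴)/(1/ε₁ + 1/ε₂ − 1).
T₁⁴ − T₂⁴ = 5.308×10¹⁰ − 2.259×10⁹ = 5.083×10¹⁰ K⁴.
1/ε₁ + 1/ε₂ − 1 = 1.064 + 3.333 − 1 = 3.397.
q = 5.67×10⁻⁸ × 5.083×10¹⁰ / 3.397.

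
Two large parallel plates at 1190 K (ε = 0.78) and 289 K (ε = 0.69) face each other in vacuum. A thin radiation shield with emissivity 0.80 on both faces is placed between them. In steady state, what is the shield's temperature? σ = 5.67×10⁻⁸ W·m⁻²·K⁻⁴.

T_s ≈ 1010 K

In steady state the net flux on the hot side equals that on the cold side.
σ(T₁⁴−T_s⁴)/D₁ = σ(T_s⁴−T₂⁴)/D₂, with D₁ = 1/ε₁+1/ε_s−1 = 1.532, D₂ = 1/ε_s+1/ε₂−1 = 1.699.
Solve for T_s⁴: T_s⁴ = (D₂·T₁⁴ + D₁·T₂⁴)/(D₁+D₂) = 1.058×10¹² K⁴.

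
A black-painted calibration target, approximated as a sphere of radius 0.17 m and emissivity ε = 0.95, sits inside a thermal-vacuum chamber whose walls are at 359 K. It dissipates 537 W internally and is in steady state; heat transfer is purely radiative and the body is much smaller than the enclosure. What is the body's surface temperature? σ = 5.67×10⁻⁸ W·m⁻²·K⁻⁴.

T ≈ 458 K

For a small grey body in a large enclosure, net radiated power = εσA(T⁴ − T_w⁴).
Steady state: P = εσA(T⁴ − T_w⁴) with A = 4πr² = 0.3632 m².
T⁴ = P/(εσA) + T_w⁴ = 537/(0.95·5.67×10⁻⁸·0.3632) + (359)⁴
    = 2.745×10¹⁰ + 1.661×10¹⁰ = 4.406×10¹⁰ K⁴.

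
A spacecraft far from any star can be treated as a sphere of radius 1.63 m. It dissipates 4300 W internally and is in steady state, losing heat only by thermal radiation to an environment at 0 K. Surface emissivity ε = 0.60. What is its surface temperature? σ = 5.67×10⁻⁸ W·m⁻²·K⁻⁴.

T ≈ 248 K

Steady state: internal power = radiated power, P = εσA T⁴.
Radiating area A = 4πr² = 33.39 m².
T⁴ = P/(εσA) = 4300/(0.60·5.67×10⁻⁸·33.39) = 3.786×10⁹ K⁴.
T = (3.786×10⁹)^(1/4).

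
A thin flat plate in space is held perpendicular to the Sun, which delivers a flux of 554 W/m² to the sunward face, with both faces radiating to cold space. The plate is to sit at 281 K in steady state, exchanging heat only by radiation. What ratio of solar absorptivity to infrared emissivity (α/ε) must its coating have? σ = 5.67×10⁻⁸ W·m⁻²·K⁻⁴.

α/ε ≈ 1.28

Balance: αS·A = εσ·2A·T⁴ ⇒ α/ε = 2σT⁴/S.
α/ε = 2·5.67×10⁻⁸·(281)⁴/554 = 2·5.67×10⁻⁸·6.235×10⁹/554.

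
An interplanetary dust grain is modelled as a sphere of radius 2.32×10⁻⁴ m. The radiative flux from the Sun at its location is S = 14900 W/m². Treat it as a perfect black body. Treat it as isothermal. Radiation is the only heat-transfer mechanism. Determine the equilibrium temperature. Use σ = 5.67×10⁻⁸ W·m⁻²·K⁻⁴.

At equilibrium, absorbed power = emitted power.
Absorbing cross-section = πr² = 1.691×10⁻⁷ m²; emitting surface = 4πr² = 6.764×10⁻⁷ m² (ratio 4).
S·A_cross = εσ·A_surf·T⁴  ⇒  T⁴ = S/(4σ).
T⁴ = 1.00·14900/(4·5.67×10⁻⁸) = 6.570×10¹⁰ K⁴.
T = (6.570×10¹⁰)^(1/4).

T ≈ 506 K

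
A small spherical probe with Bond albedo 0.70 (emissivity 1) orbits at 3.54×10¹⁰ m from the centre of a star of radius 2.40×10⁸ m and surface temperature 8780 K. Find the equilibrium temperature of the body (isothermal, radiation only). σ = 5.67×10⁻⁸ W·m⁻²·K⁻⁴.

The star's surface emits σT_*⁴; at distance d the flux is S = σT_*⁴(R_*/d)².
S = 5.67×10⁻⁸·(8780)⁴·(2.40×10⁸/3.54×10¹⁰)² = 15490 W/m².
For an isothermal sphere T⁴ = (1−a)S/(4σ) = 2.049×10¹⁰ K⁴.

T ≈ 378 K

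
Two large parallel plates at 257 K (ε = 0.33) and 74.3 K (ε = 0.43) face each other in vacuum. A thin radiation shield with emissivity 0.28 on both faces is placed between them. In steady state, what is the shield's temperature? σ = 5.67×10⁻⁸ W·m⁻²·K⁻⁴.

In steady state the net flux on the hot side equals that on the cold side.
σ(T₁⁴−T_s⁴)/D₁ = σ(T_s⁴−T₂⁴)/D₂, with D₁ = 1/ε₁+1/ε_s−1 = 5.602, D₂ = 1/ε_s+1/ε₂−1 = 4.897.
Solve for T_s⁴: T_s⁴ = (D₂·T₁⁴ + D₁·T₂⁴)/(D₁+D₂) = 2.051×10⁹ K⁴.

T_s ≈ 213 K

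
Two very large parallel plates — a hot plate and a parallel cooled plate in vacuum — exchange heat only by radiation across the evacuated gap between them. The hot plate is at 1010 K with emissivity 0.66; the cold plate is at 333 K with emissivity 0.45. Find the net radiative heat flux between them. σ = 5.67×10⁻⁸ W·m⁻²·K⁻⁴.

q ≈ 21300 W/m²

For two infinite grey parallel plates, q = σ(T₁⁴ − T₂⁴)/(1/ε₁ + 1/ε₂ − 1).
T₁⁴ − T₂⁴ = 1.041×10¹² − 1.230×10¹⁰ = 1.028×10¹² K⁴.
1/ε₁ + 1/ε₂ − 1 = 1.515 + 2.222 − 1 = 2.737.
q = 5.67×10⁻⁸ × 1.028×10¹² / 2.737.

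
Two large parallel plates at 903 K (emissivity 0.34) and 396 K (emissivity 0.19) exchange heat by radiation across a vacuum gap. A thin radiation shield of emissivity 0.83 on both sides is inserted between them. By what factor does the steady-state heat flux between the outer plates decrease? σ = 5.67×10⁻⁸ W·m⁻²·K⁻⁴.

Without shield: q₀ = σΔ(T⁴)/(1/ε₁+1/ε₂−1) with denominator 7.204.
With shield the two gaps are in series; the resistances add: (1/ε₁+1/ε_s−1)+(1/ε_s+1/ε₂−1) = 3.146+5.468 = 8.614.
Heat-flux ratio q₀/q = 8.614/7.204.

factor ≈ 1.20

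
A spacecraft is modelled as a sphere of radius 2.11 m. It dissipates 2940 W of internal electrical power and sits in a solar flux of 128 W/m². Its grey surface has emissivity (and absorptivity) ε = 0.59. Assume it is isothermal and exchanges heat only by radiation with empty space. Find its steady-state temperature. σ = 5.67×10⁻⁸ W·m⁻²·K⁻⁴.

At steady state, absorbed solar power + internal power = radiated power.
Absorbed: α·S·A_cross = 0.59·128·13.99 = 1056 W (cross-section πr²).
Total input = 1056 + 2940 = 3996 W.
Radiated: εσ·A_surf·T⁴ with A_surf = 4πr² = 55.95 m².
T⁴ = 3996/(0.59·5.67×10⁻⁸·55.95) = 2.135×10⁹ K⁴.

T ≈ 215 K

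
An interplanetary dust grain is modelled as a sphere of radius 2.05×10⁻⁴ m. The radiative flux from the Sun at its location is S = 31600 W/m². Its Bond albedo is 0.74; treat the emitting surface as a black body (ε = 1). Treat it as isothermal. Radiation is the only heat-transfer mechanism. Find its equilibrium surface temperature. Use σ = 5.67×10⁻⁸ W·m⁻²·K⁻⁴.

At equilibrium, absorbed power = emitted power.
Absorbing cross-section = πr² = 1.320×10⁻⁷ m²; emitting surface = 4πr² = 5.281×10⁻⁷ m² (ratio 4).
(1−a)S·A_cross = εσ·A_surf·T⁴  ⇒  T⁴ = (1−a)S/(4σ).
T⁴ = 0.260·31600/(4·5.67×10⁻⁸) = 3.623×10¹⁰ K⁴.
T = (3.623×10¹⁰)^(1/4).

T ≈ 436 K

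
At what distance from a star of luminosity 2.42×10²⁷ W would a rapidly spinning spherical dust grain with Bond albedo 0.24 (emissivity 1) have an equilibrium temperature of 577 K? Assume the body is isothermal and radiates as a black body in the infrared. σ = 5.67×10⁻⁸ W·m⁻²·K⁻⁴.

d ≈ 7.63×10¹⁰ m

For an isothermal black-emitting sphere, (1−a)S·πr² = σ·4πr²·T⁴ ⇒ S = 4σT⁴/(1−a).
S = 4·5.67×10⁻⁸·(577)⁴/0.760 = 33080 W/m².
Flux falls as S = L/(4πd²), so d = √(L/(4πS)) = √(2.42×10²⁷/(4π·33080)).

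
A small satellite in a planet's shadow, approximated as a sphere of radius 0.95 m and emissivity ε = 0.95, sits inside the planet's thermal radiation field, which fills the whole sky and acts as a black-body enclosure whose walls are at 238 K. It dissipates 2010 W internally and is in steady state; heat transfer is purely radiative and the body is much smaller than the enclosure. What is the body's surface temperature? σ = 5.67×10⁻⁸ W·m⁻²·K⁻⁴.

For a small grey body in a large enclosure, net radiated power = εσA(T⁴ − T_w⁴).
Steady state: P = εσA(T⁴ − T_w⁴) with A = 4πr² = 11.34 m².
T⁴ = P/(εσA) + T_w⁴ = 2010/(0.95·5.67×10⁻⁸·11.34) + (238)⁴
    = 3.290×10⁹ + 3.209×10⁹ = 6.499×10⁹ K⁴.

T ≈ 284 K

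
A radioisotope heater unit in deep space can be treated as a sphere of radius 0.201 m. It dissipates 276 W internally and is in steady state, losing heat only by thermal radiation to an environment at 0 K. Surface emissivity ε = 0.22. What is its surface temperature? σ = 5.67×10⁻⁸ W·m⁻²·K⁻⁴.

T ≈ 457 K

Steady state: internal power = radiated power, P = εσA T⁴.
Radiating area A = 4πr² = 0.5077 m².
T⁴ = P/(εσA) = 276/(0.22·5.67×10⁻⁸·0.5077) = 4.358×10¹⁰ K⁴.
T = (4.358×10¹⁰)^(1/4).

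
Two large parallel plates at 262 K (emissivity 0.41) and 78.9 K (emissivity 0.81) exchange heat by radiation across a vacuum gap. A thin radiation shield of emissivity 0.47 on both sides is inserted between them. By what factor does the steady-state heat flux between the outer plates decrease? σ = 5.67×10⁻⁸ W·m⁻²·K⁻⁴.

factor ≈ 2.22

Without shield: q₀ = σΔ(T⁴)/(1/ε₁+1/ε₂−1) with denominator 2.674.
With shield the two gaps are in series; the resistances add: (1/ε₁+1/ε_s−1)+(1/ε_s+1/ε₂−1) = 3.567+2.362 = 5.929.
Heat-flux ratio q₀/q = 5.929/2.674.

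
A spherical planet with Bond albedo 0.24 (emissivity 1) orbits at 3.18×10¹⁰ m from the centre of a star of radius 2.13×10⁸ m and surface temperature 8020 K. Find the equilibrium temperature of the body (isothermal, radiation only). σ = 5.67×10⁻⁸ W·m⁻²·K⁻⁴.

The star's surface emits σT_*⁴; at distance d the flux is S = σT_*⁴(R_*/d)².
S = 5.67×10⁻⁸·(8020)⁴·(2.13×10⁸/3.18×10¹⁰)² = 10520 W/m².
For an isothermal sphere T⁴ = (1−a)S/(4σ) = 3.527×10¹⁰ K⁴.

T ≈ 433 K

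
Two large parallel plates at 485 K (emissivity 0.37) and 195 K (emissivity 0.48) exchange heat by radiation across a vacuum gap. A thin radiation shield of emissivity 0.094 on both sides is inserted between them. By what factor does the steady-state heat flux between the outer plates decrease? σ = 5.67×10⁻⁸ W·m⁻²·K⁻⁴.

factor ≈ 6.36

Without shield: q₀ = σΔ(T⁴)/(1/ε₁+1/ε₂−1) with denominator 3.786.
With shield the two gaps are in series; the resistances add: (1/ε₁+1/ε_s−1)+(1/ε_s+1/ε₂−1) = 12.34+11.72 = 24.06.
Heat-flux ratio q₀/q = 24.06/3.786.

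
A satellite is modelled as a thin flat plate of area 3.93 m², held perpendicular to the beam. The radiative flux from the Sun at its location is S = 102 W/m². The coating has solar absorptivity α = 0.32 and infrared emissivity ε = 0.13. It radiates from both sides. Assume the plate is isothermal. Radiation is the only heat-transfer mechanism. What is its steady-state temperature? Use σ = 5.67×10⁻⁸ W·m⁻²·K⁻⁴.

T ≈ 217 K

At equilibrium, absorbed power = emitted power.
Absorbing cross-section = A = 3.930 m²; emitting surface = 2A = 7.860 m² (ratio 2).
αS·A_cross = εσ·A_surf·T⁴  ⇒  T⁴ = αS/(ε·2σ).
T⁴ = 0.320·102/(0.13·2·5.67×10⁻⁸) = 2.214×10⁹ K⁴.
T = (2.214×10⁹)^(1/4).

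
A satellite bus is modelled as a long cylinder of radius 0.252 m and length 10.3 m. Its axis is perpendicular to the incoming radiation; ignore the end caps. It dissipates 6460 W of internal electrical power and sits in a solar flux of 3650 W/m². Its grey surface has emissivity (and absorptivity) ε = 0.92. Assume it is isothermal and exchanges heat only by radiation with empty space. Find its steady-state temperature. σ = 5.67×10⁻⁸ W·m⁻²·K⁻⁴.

T ≈ 409 K

At steady state, absorbed solar power + internal power = radiated power.
Absorbed: α·S·A_cross = 0.92·3650·5.191 = 17430 W (cross-section 2rL).
Total input = 17430 + 6460 = 23890 W.
Radiated: εσ·A_surf·T⁴ with A_surf = 2πrL = 16.31 m².
T⁴ = 23890/(0.92·5.67×10⁻⁸·16.31) = 2.808×10¹⁰ K⁴.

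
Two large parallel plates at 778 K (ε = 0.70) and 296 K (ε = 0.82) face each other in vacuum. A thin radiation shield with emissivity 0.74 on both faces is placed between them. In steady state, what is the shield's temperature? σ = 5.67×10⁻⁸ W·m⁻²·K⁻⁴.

T_s ≈ 648 K

In steady state the net flux on the hot side equals that on the cold side.
σ(T₁⁴−T_s⁴)/D₁ = σ(T_s⁴−T₂⁴)/D₂, with D₁ = 1/ε₁+1/ε_s−1 = 1.780, D₂ = 1/ε_s+1/ε₂−1 = 1.571.
Solve for T_s⁴: T_s⁴ = (D₂·T₁⁴ + D₁·T₂⁴)/(D₁+D₂) = 1.758×10¹¹ K⁴.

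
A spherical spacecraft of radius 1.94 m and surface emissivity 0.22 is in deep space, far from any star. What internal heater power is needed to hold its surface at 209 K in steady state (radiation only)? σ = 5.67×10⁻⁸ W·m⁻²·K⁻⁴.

P ≈ 1130 W

P = εσ·4πr²·T⁴.
4πr² = 47.29 m²; T⁴ = 1.908×10⁹ K⁴.
P = 0.22·5.67×10⁻⁸·47.29·1.908×10⁹.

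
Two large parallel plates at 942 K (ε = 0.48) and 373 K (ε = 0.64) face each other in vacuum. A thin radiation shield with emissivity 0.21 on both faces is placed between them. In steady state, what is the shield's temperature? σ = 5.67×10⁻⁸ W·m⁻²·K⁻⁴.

T_s ≈ 788 K

In steady state the net flux on the hot side equals that on the cold side.
σ(T₁⁴−T_s⁴)/D₁ = σ(T_s⁴−T₂⁴)/D₂, with D₁ = 1/ε₁+1/ε_s−1 = 5.845, D₂ = 1/ε_s+1/ε₂−1 = 5.324.
Solve for T_s⁴: T_s⁴ = (D₂·T₁⁴ + D₁·T₂⁴)/(D₁+D₂) = 3.855×10¹¹ K⁴.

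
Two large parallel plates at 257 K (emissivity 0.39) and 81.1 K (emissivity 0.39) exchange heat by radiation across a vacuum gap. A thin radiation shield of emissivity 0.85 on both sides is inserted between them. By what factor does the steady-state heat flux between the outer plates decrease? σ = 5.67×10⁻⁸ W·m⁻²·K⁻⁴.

factor ≈ 1.33

Without shield: q₀ = σΔ(T⁴)/(1/ε₁+1/ε₂−1) with denominator 4.128.
With shield the two gaps are in series; the resistances add: (1/ε₁+1/ε_s−1)+(1/ε_s+1/ε₂−1) = 2.741+2.741 = 5.481.
Heat-flux ratio q₀/q = 5.481/4.128.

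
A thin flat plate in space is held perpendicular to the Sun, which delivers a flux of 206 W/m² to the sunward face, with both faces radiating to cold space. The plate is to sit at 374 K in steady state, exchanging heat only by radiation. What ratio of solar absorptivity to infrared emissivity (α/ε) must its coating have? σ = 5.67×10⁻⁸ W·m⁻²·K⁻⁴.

Balance: αS·A = εσ·2A·T⁴ ⇒ α/ε = 2σT⁴/S.
α/ε = 2·5.67×10⁻⁸·(374)⁴/206 = 2·5.67×10⁻⁸·1.957×10¹⁰/206.

α/ε ≈ 10.8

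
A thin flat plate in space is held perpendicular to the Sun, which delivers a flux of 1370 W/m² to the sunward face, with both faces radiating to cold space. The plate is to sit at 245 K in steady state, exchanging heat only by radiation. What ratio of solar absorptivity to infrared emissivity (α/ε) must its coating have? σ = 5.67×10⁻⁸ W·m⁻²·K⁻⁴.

α/ε ≈ 0.298

Balance: αS·A = εσ·2A·T⁴ ⇒ α/ε = 2σT⁴/S.
α/ε = 2·5.67×10⁻⁸·(245)⁴/1370 = 2·5.67×10⁻⁸·3.603×10⁹/1370.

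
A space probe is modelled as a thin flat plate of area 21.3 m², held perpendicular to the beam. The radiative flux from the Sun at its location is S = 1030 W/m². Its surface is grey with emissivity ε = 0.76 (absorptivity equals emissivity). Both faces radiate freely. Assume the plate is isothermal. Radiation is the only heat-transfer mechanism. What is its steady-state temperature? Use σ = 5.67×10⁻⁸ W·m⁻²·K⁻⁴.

At equilibrium, absorbed power = emitted power.
Absorbing cross-section = A = 21.30 m²; emitting surface = 2A = 42.60 m² (ratio 2).
εS·A_cross = εσ·A_surf·T⁴  ⇒  T⁴ = S/(2σ)   (ε cancels).
T⁴ = 1030/(2·5.67×10⁻⁸) = 9.083×10⁹ K⁴.
T = (9.083×10⁹)^(1/4).

T ≈ 309 K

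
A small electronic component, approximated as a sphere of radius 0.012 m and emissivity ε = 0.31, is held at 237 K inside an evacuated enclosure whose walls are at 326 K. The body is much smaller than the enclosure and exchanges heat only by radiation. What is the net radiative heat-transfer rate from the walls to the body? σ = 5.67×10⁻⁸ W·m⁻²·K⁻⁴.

P_net ≈ 0.259 W

For a small grey body in a large enclosure: P_net = εσA(T_body⁴ − T_wall⁴).
A = 4πr² = 0.001810 m²; T_body⁴ − T_wall⁴ = 3.155×10⁹ − 1.129×10¹⁰ = -8.140×10⁹ K⁴.
|P_net| = 0.31·5.67×10⁻⁸·0.001810·8.140×10⁹.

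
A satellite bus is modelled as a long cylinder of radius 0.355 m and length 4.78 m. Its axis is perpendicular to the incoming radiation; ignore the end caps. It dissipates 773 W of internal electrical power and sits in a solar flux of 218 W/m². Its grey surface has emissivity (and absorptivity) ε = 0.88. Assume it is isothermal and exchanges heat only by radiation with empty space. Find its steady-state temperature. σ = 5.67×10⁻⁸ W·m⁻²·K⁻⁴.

At steady state, absorbed solar power + internal power = radiated power.
Absorbed: α·S·A_cross = 0.88·218·3.394 = 651.1 W (cross-section 2rL).
Total input = 651.1 + 773 = 1424 W.
Radiated: εσ·A_surf·T⁴ with A_surf = 2πrL = 10.66 m².
T⁴ = 1424/(0.88·5.67×10⁻⁸·10.66) = 2.677×10⁹ K⁴.

T ≈ 227 K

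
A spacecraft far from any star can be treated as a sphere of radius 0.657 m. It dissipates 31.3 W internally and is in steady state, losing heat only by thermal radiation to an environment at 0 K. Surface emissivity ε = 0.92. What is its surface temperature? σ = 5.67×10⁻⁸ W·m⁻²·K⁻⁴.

T ≈ 103 K

Steady state: internal power = radiated power, P = εσA T⁴.
Radiating area A = 4πr² = 5.424 m².
T⁴ = P/(εσA) = 31.3/(0.92·5.67×10⁻⁸·5.424) = 1.106×10⁸ K⁴.
T = (1.106×10⁸)^(1/4).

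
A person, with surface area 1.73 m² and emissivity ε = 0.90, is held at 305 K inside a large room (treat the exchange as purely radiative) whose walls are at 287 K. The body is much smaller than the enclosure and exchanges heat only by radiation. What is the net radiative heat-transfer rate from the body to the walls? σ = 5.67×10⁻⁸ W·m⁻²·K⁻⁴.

P_net ≈ 165 W

For a small grey body in a large enclosure: P_net = εσA(T_body⁴ − T_wall⁴).
A = 1.73 m²; T_body⁴ − T_wall⁴ = 8.654×10⁹ − 6.785×10⁹ = 1.869×10⁹ K⁴.
|P_net| = 0.90·5.67×10⁻⁸·1.730·1.869×10⁹.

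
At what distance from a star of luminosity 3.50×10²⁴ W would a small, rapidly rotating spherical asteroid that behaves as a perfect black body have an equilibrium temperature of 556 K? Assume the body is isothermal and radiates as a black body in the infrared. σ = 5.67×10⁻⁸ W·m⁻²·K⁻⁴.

For an isothermal black-emitting sphere, (1−a)S·πr² = σ·4πr²·T⁴ ⇒ S = 4σT⁴/(1−a).
S = 4·5.67×10⁻⁸·(556)⁴/1.00 = 21670 W/m².
Flux falls as S = L/(4πd²), so d = √(L/(4πS)) = √(3.50×10²⁴/(4π·21670)).

d ≈ 3.58×10⁹ m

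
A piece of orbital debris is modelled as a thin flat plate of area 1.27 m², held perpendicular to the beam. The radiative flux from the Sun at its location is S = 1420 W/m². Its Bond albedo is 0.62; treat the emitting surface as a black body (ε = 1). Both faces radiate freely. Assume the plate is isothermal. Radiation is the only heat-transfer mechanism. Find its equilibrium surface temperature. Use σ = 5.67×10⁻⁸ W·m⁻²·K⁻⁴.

T ≈ 263 K

At equilibrium, absorbed power = emitted power.
Absorbing cross-section = A = 1.270 m²; emitting surface = 2A = 2.540 m² (ratio 2).
(1−a)S·A_cross = εσ·A_surf·T⁴  ⇒  T⁴ = (1−a)S/(2σ).
T⁴ = 0.380·1420/(2·5.67×10⁻⁸) = 4.758×10⁹ K⁴.
T = (4.758×10⁹)^(1/4).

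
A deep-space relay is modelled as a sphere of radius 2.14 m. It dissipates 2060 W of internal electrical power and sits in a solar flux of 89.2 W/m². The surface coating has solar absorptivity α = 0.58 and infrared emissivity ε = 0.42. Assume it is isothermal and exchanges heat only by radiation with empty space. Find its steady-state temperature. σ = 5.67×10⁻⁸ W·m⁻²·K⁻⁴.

At steady state, absorbed solar power + internal power = radiated power.
Absorbed: α·S·A_cross = 0.58·89.2·14.39 = 744.3 W (cross-section πr²).
Total input = 744.3 + 2060 = 2804 W.
Radiated: εσ·A_surf·T⁴ with A_surf = 4πr² = 57.55 m².
T⁴ = 2804/(0.42·5.67×10⁻⁸·57.55) = 2.046×10⁹ K⁴.

T ≈ 213 K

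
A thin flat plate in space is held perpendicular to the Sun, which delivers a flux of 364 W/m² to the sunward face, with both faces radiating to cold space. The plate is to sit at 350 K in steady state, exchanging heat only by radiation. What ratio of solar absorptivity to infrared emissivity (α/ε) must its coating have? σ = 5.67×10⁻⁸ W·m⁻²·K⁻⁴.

α/ε ≈ 4.68

Balance: αS·A = εσ·2A·T⁴ ⇒ α/ε = 2σT⁴/S.
α/ε = 2·5.67×10⁻⁸·(350)⁴/364 = 2·5.67×10⁻⁸·1.501×10¹⁰/364.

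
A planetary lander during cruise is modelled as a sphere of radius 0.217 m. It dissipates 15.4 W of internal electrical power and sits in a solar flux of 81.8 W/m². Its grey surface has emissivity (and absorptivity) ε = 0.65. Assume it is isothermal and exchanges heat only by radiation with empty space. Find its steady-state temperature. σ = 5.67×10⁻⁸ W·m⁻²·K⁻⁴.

At steady state, absorbed solar power + internal power = radiated power.
Absorbed: α·S·A_cross = 0.65·81.8·0.1479 = 7.866 W (cross-section πr²).
Total input = 7.866 + 15.4 = 23.27 W.
Radiated: εσ·A_surf·T⁴ with A_surf = 4πr² = 0.5917 m².
T⁴ = 23.27/(0.65·5.67×10⁻⁸·0.5917) = 1.067×10⁹ K⁴.

T ≈ 181 K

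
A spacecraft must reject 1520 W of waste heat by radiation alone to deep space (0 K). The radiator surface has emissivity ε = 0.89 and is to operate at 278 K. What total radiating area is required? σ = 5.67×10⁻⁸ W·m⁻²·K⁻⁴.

A ≈ 5.04 m²

P = εσA T⁴ ⇒ A = P/(εσT⁴).
T⁴ = 5.973×10⁹ K⁴.
A = 1520/(0.89 × 5.67×10⁻⁸ × 5.973×10⁹).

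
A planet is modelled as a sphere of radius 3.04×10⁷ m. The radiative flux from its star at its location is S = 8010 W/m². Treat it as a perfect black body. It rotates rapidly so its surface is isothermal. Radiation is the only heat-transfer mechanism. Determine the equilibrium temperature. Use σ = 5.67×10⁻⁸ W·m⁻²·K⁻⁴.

T ≈ 434 K

At equilibrium, absorbed power = emitted power.
Absorbing cross-section = πr² = 2.903×10¹⁵ m²; emitting surface = 4πr² = 1.161×10¹⁶ m² (ratio 4).
S·A_cross = εσ·A_surf·T⁴  ⇒  T⁴ = S/(4σ).
T⁴ = 1.00·8010/(4·5.67×10⁻⁸) = 3.532×10¹⁰ K⁴.
T = (3.532×10¹⁰)^(1/4).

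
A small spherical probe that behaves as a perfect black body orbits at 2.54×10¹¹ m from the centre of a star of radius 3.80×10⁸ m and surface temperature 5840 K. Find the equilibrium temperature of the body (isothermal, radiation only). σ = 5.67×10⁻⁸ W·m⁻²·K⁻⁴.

The star's surface emits σT_*⁴; at distance d the flux is S = σT_*⁴(R_*/d)².
S = 5.67×10⁻⁸·(5840)⁴·(3.80×10⁸/2.54×10¹¹)² = 147.6 W/m².
For an isothermal sphere T⁴ = (1−a)S/(4σ) = 6.509×10⁸ K⁴.

T ≈ 160 K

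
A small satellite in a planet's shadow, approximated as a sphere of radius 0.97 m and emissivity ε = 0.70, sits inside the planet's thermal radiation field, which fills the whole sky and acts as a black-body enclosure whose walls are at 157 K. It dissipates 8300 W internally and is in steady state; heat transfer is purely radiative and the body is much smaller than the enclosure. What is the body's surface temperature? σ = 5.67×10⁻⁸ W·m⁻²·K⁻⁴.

For a small grey body in a large enclosure, net radiated power = εσA(T⁴ − T_w⁴).
Steady state: P = εσA(T⁴ − T_w⁴) with A = 4πr² = 11.82 m².
T⁴ = P/(εσA) + T_w⁴ = 8300/(0.70·5.67×10⁻⁸·11.82) + (157)⁴
    = 1.769×10¹⁰ + 6.076×10⁸ = 1.829×10¹⁰ K⁴.

T ≈ 368 K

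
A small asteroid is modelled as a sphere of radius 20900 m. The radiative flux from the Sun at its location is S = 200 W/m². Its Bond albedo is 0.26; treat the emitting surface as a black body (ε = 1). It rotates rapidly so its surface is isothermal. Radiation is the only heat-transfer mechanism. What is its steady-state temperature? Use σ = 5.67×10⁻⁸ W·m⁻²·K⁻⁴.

T ≈ 160 K

At equilibrium, absorbed power = emitted power.
Absorbing cross-section = πr² = 1.372×10⁹ m²; emitting surface = 4πr² = 5.489×10⁹ m² (ratio 4).
(1−a)S·A_cross = εσ·A_surf·T⁴  ⇒  T⁴ = (1−a)S/(4σ).
T⁴ = 0.740·200/(4·5.67×10⁻⁸) = 6.526×10⁸ K⁴.
T = (6.526×10⁸)^(1/4).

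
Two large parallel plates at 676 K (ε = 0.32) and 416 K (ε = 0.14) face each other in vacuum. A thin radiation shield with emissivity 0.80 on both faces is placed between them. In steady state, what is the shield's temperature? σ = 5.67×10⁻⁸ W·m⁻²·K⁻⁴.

In steady state the net flux on the hot side equals that on the cold side.
σ(T₁⁴−T_s⁴)/D₁ = σ(T_s⁴−T₂⁴)/D₂, with D₁ = 1/ε₁+1/ε_s−1 = 3.375, D₂ = 1/ε_s+1/ε₂−1 = 7.393.
Solve for T_s⁴: T_s⁴ = (D₂·T₁⁴ + D₁·T₂⁴)/(D₁+D₂) = 1.528×10¹¹ K⁴.

T_s ≈ 625 K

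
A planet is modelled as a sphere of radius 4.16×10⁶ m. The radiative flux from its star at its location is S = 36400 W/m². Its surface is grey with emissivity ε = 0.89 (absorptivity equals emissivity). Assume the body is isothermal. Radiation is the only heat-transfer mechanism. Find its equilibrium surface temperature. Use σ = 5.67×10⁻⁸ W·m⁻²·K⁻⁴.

T ≈ 633 K

At equilibrium, absorbed power = emitted power.
Absorbing cross-section = πr² = 5.437×10¹³ m²; emitting surface = 4πr² = 2.175×10¹⁴ m² (ratio 4).
εS·A_cross = εσ·A_surf·T⁴  ⇒  T⁴ = S/(4σ)   (ε cancels).
T⁴ = 36400/(4·5.67×10⁻⁸) = 1.605×10¹¹ K⁴.
T = (1.605×10¹¹)^(1/4).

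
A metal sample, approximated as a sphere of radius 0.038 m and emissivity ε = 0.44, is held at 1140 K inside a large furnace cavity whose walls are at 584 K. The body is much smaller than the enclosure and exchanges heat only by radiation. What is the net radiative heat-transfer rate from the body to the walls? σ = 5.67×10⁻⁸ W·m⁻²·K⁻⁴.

For a small grey body in a large enclosure: P_net = εσA(T_body⁴ − T_wall⁴).
A = 4πr² = 0.01815 m²; T_body⁴ − T_wall⁴ = 1.689×10¹² − 1.163×10¹¹ = 1.573×10¹² K⁴.
|P_net| = 0.44·5.67×10⁻⁸·0.01815·1.573×10¹².

P_net ≈ 712 W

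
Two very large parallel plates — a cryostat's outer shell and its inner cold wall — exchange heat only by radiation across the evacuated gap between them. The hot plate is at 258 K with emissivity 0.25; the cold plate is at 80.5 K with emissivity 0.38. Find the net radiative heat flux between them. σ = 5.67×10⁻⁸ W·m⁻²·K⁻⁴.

For two infinite grey parallel plates, q = σ(T₁⁴ − T₂⁴)/(1/ε₁ + 1/ε₂ − 1).
T₁⁴ − T₂⁴ = 4.431×10⁹ − 4.199×10⁷ = 4.389×10⁹ K⁴.
1/ε₁ + 1/ε₂ − 1 = 4.000 + 2.632 − 1 = 5.632.
q = 5.67×10⁻⁸ × 4.389×10⁹ / 5.632.

q ≈ 44.2 W/m²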